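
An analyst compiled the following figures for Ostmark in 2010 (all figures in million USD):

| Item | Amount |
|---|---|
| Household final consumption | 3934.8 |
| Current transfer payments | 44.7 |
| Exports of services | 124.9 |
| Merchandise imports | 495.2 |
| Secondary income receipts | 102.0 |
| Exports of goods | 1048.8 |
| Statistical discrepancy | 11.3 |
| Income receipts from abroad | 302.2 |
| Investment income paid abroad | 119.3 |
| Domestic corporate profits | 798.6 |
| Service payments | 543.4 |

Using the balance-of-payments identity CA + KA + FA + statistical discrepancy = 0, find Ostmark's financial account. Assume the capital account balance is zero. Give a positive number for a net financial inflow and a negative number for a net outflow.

Goods balance = 1048.8 - 495.2 = 553.6
Services balance = 124.9 - 543.4 = -418.5
Trade balance (goods + services) = 553.6 + (-418.5) = 135.1
Net primary income = 302.2 - 119.3 = 182.9
Net secondary income = 102.0 - 44.7 = 57.3
Current account = 135.1 + 182.9 + 57.3 = 375.3
Financial account = -(375.3 + 11.3) = -386.6

-386.6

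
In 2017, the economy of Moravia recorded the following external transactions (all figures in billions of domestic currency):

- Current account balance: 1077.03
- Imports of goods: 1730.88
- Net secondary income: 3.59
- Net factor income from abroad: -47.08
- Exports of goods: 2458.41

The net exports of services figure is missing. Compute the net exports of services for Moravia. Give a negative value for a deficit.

392.99

Current account = goods balance + services balance + net primary income + net secondary income
Sum of the known components = 684.04
Net exports of services = CA - (known components) = 1077.03 - 684.04 = 392.99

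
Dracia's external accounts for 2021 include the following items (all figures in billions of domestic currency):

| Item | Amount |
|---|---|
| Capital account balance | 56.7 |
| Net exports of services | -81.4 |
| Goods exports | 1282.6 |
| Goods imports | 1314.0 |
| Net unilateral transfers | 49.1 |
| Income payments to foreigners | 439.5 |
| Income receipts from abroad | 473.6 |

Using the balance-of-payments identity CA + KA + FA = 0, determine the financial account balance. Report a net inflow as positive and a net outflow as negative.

Goods balance = 1282.6 - 1314.0 = -31.4
Services balance = -81.4
Trade balance (goods + services) = -31.4 + (-81.4) = -112.8
Net primary income = 473.6 - 439.5 = 34.1
Net secondary income = 49.1
Current account = -112.8 + 34.1 + 49.1 = -29.6
Financial account = -(-29.6 + 56.7) = -27.1

-27.1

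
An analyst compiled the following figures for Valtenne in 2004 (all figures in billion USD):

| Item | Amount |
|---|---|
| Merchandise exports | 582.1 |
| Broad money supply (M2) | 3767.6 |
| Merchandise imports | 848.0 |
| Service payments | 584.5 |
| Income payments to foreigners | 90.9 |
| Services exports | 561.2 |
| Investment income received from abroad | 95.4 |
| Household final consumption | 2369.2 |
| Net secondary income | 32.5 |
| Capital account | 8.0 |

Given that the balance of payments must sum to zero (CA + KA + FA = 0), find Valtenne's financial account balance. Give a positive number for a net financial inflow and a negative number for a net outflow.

Goods balance = 582.1 - 848.0 = -265.9
Services balance = 561.2 - 584.5 = -23.3
Trade balance (goods + services) = -265.9 + (-23.3) = -289.2
Net primary income = 95.4 - 90.9 = 4.5
Net secondary income = 32.5
Current account = -289.2 + 4.5 + 32.5 = -252.2
Financial account = -(-252.2 + 8.0) = 244.2

244.2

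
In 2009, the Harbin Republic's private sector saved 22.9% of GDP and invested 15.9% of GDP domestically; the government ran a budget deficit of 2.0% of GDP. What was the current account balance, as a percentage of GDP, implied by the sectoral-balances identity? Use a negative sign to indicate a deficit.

5.0

By the sectoral-balances identity, CA = (S_private - I) + (T - G).
Private balance = 22.9 - 15.9 = 7.0
Government balance (T - G) = -2.0
CA = 7.0 + (-2.0) = 5.0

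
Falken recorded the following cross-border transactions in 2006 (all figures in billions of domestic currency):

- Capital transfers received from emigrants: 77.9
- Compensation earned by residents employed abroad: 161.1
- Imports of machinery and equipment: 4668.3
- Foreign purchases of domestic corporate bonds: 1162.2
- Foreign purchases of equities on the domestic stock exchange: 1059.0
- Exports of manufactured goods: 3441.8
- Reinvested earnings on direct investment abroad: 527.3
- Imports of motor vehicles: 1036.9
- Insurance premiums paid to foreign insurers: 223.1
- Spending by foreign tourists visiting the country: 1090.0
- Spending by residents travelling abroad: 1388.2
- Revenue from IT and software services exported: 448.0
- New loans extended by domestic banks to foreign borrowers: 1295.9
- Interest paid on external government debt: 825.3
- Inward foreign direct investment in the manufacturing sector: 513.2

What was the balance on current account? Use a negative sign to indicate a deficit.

Goods: -1036.9 - 4668.3 + 3441.8 = -2263.4
Services: -1388.2 - 223.1 + 448.0 + 1090.0 = -73.3
Primary income: 161.1 - 825.3 + 527.3 = -136.9
Current account = (-2263.4) + (-73.3) + (-136.9) = -2473.6
(Excluded from the current account — capital account: capital transfers received from emigrants 77.9; financial account: foreign purchases of domestic corporate bonds 1162.2, foreign purchases of equities on the domestic stock exchange 1059.0, new loans extended by domestic banks to foreign borrowers 1295.9, inward foreign direct investment in the manufacturing sector 513.2.)

-2473.6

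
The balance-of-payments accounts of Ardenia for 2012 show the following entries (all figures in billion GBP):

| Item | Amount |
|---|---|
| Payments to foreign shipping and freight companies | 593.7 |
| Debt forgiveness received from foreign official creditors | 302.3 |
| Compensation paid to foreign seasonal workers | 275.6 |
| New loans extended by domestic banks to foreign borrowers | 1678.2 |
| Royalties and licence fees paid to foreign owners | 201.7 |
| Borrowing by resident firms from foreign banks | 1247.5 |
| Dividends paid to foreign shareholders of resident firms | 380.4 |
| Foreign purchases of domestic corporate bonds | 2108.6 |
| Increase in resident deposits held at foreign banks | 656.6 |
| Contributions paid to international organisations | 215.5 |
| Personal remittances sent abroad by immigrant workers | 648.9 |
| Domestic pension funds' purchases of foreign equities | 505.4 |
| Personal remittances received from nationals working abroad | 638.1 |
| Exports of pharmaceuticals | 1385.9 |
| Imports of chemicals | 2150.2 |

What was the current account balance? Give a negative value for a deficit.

Goods: 1385.9 - 2150.2 = -764.3
Services: -593.7 - 201.7 = -795.4
Primary income: -275.6 - 380.4 = -656.0
Secondary income: 638.1 - 648.9 - 215.5 = -226.3
Current account = (-764.3) + (-795.4) + (-656.0) + (-226.3) = -2442.0
(Excluded from the current account — capital account: debt forgiveness received from foreign official creditors 302.3; financial account: new loans extended by domestic banks to foreign borrowers 1678.2, borrowing by resident firms from foreign banks 1247.5, foreign purchases of domestic corporate bonds 2108.6, increase in resident deposits held at foreign banks 656.6, domestic pension funds' purchases of foreign equities 505.4.)

-2442.0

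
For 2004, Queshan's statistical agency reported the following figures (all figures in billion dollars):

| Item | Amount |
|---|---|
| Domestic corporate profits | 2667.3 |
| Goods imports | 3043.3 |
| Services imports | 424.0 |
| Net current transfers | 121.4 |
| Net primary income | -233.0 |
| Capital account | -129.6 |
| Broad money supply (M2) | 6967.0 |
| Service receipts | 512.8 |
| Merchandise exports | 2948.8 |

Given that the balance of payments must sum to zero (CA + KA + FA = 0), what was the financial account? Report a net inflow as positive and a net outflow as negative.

Goods balance = 2948.8 - 3043.3 = -94.5
Services balance = 512.8 - 424.0 = 88.8
Trade balance (goods + services) = -94.5 + 88.8 = -5.7
Net primary income = -233.0
Net secondary income = 121.4
Current account = -5.7 + (-233.0) + 121.4 = -117.3
Financial account = -(-117.3 + (-129.6)) = 246.9

246.9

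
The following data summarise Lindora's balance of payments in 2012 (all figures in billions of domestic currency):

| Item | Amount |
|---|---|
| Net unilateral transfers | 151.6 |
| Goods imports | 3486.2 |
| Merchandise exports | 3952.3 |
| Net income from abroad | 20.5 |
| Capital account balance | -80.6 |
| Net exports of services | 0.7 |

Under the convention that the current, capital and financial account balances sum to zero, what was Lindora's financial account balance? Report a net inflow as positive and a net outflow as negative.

-558.3

Goods balance = 3952.3 - 3486.2 = 466.1
Services balance = 0.7
Trade balance (goods + services) = 466.1 + 0.7 = 466.8
Net primary income = 20.5
Net secondary income = 151.6
Current account = 466.8 + 20.5 + 151.6 = 638.9
Financial account = -(638.9 + (-80.6)) = -558.3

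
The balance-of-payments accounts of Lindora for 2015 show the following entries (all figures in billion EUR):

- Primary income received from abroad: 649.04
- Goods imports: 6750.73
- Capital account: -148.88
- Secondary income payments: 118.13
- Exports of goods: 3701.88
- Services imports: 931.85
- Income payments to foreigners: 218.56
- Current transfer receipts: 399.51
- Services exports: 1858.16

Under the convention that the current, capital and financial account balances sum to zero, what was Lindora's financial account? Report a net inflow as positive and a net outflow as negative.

Goods balance = 3701.88 - 6750.73 = -3048.85
Services balance = 1858.16 - 931.85 = 926.31
Trade balance (goods + services) = -3048.85 + 926.31 = -2122.54
Net primary income = 649.04 - 218.56 = 430.48
Net secondary income = 399.51 - 118.13 = 281.38
Current account = -2122.54 + 430.48 + 281.38 = -1410.68
Financial account = -(-1410.68 + (-148.88)) = 1559.56

1559.56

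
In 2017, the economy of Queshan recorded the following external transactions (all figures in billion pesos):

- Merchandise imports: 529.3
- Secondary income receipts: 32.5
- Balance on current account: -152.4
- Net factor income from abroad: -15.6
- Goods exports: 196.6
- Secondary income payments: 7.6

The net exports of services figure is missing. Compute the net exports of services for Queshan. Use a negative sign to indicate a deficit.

Current account = goods balance + services balance + net primary income + net secondary income
Sum of the known components = -323.4
Net exports of services = CA - (known components) = -152.4 - (-323.4) = 171.0

171.0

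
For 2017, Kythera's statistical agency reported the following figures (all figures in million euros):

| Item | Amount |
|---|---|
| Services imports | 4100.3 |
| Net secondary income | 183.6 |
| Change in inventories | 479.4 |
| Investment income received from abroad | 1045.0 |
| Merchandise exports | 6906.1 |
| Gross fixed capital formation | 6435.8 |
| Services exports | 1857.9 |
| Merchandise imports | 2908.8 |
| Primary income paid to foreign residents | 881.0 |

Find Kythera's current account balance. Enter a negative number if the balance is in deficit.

Goods balance = 6906.1 - 2908.8 = 3997.3
Services balance = 1857.9 - 4100.3 = -2242.4
Trade balance (goods + services) = 3997.3 + (-2242.4) = 1754.9
Net primary income = 1045.0 - 881.0 = 164.0
Net secondary income = 183.6
Current account = 1754.9 + 164.0 + 183.6 = 2102.5

2102.5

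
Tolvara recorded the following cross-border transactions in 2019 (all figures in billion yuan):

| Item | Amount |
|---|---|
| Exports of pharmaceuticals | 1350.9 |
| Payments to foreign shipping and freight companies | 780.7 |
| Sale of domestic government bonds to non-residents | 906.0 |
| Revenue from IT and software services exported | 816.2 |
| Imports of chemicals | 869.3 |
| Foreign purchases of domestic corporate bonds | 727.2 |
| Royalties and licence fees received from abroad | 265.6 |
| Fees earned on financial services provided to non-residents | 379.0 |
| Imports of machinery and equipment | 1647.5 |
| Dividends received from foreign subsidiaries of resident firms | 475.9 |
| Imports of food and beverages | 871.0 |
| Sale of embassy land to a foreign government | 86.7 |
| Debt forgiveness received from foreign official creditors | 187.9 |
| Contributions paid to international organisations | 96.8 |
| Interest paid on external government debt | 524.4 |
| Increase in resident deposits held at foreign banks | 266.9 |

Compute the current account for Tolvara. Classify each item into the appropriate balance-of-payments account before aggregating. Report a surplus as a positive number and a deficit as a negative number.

Goods: -1647.5 + 1350.9 - 871.0 - 869.3 = -2036.9
Services: 265.6 + 816.2 - 780.7 + 379.0 = 680.1
Primary income: -524.4 + 475.9 = -48.5
Secondary income: -96.8
Current account = (-2036.9) + 680.1 + (-48.5) + (-96.8) = -1502.1
(Excluded from the current account — financial account: sale of domestic government bonds to non-residents 906.0, foreign purchases of domestic corporate bonds 727.2, increase in resident deposits held at foreign banks 266.9; capital account: sale of embassy land to a foreign government 86.7, debt forgiveness received from foreign official creditors 187.9.)

-1502.1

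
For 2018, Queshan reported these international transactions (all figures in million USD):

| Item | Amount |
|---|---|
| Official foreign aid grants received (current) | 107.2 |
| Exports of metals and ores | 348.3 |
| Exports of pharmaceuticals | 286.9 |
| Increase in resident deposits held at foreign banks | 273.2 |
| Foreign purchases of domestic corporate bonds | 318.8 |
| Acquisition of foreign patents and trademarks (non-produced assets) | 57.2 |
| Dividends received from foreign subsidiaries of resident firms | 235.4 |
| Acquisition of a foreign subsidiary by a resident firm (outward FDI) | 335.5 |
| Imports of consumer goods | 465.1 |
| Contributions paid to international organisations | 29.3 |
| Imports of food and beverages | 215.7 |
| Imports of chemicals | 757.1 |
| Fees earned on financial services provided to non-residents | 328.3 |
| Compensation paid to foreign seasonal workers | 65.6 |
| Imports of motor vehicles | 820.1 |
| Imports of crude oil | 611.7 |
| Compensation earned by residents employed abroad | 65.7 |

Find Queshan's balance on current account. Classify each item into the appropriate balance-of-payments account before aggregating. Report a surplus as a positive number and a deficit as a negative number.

Goods: -757.1 + 348.3 - 820.1 - 611.7 - 465.1 + 286.9 - 215.7 = -2234.5
Services: 328.3
Primary income: -65.6 + 235.4 + 65.7 = 235.5
Secondary income: 107.2 - 29.3 = 77.9
Current account = (-2234.5) + 328.3 + 235.5 + 77.9 = -1592.8
(Excluded from the current account — financial account: increase in resident deposits held at foreign banks 273.2, foreign purchases of domestic corporate bonds 318.8, acquisition of a foreign subsidiary by a resident firm (outward FDI) 335.5; capital account: acquisition of foreign patents and trademarks (non-produced assets) 57.2.)

-1592.8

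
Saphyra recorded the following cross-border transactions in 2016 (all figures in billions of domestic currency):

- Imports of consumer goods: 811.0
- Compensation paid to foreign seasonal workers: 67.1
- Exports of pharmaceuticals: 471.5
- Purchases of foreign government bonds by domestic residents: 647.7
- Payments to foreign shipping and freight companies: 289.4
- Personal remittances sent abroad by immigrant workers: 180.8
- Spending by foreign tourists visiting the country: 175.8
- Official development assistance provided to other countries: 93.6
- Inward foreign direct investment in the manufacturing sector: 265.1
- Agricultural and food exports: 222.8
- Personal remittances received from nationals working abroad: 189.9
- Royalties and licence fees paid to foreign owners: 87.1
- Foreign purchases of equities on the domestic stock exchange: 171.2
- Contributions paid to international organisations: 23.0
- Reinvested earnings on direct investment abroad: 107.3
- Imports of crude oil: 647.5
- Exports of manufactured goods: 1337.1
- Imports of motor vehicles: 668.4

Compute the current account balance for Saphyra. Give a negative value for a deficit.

-363.5

Goods: -811.0 - 668.4 + 222.8 - 647.5 + 471.5 + 1337.1 = -95.5
Services: -289.4 - 87.1 + 175.8 = -200.7
Primary income: -67.1 + 107.3 = 40.2
Secondary income: -180.8 - 23.0 + 189.9 - 93.6 = -107.5
Current account = (-95.5) + (-200.7) + 40.2 + (-107.5) = -363.5
(Excluded from the current account — financial account: purchases of foreign government bonds by domestic residents 647.7, inward foreign direct investment in the manufacturing sector 265.1, foreign purchases of equities on the domestic stock exchange 171.2.)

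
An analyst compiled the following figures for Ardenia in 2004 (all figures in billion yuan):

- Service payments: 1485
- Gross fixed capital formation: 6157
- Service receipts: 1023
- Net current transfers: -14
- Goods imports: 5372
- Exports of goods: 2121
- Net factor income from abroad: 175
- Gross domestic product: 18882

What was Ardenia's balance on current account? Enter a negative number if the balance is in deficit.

Goods balance = 2121 - 5372 = -3251
Services balance = 1023 - 1485 = -462
Trade balance (goods + services) = -3251 + (-462) = -3713
Net primary income = 175
Net secondary income = -14
Current account = -3713 + 175 + (-14) = -3552

-3552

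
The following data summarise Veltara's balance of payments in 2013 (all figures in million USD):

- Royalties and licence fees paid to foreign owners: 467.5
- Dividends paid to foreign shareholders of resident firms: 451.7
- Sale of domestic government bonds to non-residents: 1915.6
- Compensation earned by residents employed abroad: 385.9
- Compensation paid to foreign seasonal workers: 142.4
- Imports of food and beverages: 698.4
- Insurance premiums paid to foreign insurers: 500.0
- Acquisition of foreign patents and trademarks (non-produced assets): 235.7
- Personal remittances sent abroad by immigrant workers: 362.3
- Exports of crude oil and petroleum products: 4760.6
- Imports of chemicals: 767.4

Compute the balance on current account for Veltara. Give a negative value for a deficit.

1756.8

Goods: -698.4 - 767.4 + 4760.6 = 3294.8
Services: -500.0 - 467.5 = -967.5
Primary income: -451.7 - 142.4 + 385.9 = -208.2
Secondary income: -362.3
Current account = 3294.8 + (-967.5) + (-208.2) + (-362.3) = 1756.8
(Excluded from the current account — financial account: sale of domestic government bonds to non-residents 1915.6; capital account: acquisition of foreign patents and trademarks (non-produced assets) 235.7.)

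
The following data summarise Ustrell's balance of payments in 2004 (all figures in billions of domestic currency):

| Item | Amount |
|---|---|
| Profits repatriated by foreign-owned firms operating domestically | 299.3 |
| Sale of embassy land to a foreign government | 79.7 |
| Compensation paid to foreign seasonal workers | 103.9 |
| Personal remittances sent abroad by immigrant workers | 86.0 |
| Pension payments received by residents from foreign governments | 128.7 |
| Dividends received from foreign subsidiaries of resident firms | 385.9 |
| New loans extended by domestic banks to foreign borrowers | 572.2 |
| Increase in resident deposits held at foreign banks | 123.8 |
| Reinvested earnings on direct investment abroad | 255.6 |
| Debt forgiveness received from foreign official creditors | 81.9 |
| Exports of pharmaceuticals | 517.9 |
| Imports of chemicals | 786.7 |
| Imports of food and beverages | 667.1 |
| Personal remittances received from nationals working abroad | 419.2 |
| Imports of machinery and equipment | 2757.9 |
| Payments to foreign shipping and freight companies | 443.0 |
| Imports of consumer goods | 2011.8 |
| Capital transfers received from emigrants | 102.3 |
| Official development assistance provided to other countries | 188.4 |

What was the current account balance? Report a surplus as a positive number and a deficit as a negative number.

Goods: -2011.8 - 667.1 - 2757.9 + 517.9 - 786.7 = -5705.6
Services: -443.0
Primary income: 255.6 - 103.9 - 299.3 + 385.9 = 238.3
Secondary income: 128.7 - 188.4 - 86.0 + 419.2 = 273.5
Current account = (-5705.6) + (-443.0) + 238.3 + 273.5 = -5636.8
(Excluded from the current account — capital account: sale of embassy land to a foreign government 79.7, debt forgiveness received from foreign official creditors 81.9, capital transfers received from emigrants 102.3; financial account: new loans extended by domestic banks to foreign borrowers 572.2, increase in resident deposits held at foreign banks 123.8.)

-5636.8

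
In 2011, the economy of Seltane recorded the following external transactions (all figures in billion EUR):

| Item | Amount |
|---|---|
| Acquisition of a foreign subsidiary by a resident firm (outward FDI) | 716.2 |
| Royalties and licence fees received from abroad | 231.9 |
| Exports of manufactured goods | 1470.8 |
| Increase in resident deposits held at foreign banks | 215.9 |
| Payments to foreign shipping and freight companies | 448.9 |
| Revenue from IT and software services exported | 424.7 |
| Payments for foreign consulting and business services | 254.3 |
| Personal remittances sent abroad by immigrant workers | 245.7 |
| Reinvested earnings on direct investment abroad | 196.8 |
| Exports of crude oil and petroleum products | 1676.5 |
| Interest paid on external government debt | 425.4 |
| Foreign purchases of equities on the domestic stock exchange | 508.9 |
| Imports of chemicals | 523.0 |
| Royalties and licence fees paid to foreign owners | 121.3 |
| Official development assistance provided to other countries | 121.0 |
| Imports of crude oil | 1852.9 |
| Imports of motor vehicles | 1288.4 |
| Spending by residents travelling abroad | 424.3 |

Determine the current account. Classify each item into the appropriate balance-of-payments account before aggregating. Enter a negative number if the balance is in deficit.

Goods: -1288.4 - 523.0 + 1676.5 + 1470.8 - 1852.9 = -517.0
Services: -254.3 - 121.3 - 448.9 + 424.7 + 231.9 - 424.3 = -592.2
Primary income: 196.8 - 425.4 = -228.6
Secondary income: -245.7 - 121.0 = -366.7
Current account = (-517.0) + (-592.2) + (-228.6) + (-366.7) = -1704.5
(Excluded from the current account — financial account: acquisition of a foreign subsidiary by a resident firm (outward FDI) 716.2, increase in resident deposits held at foreign banks 215.9, foreign purchases of equities on the domestic stock exchange 508.9.)

-1704.5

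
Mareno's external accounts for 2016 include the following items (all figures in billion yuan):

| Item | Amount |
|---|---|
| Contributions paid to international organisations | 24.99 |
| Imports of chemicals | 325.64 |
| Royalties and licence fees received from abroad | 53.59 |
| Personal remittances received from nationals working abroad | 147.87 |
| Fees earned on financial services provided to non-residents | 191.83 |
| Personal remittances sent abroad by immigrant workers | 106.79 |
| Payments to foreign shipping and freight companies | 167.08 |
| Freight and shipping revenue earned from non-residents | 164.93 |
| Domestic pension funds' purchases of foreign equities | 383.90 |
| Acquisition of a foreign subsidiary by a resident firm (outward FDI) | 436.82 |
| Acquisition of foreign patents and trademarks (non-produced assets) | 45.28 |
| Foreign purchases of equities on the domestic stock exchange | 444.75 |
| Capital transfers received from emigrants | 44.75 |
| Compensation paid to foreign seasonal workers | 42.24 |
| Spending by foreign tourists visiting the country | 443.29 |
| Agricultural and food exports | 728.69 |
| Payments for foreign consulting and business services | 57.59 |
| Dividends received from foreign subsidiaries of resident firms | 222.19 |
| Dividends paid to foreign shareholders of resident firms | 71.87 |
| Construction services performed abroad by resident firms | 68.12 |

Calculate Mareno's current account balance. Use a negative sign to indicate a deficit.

1224.31

Goods: -325.64 + 728.69 = 403.05
Services: 68.12 - 167.08 + 164.93 + 443.29 + 53.59 + 191.83 - 57.59 = 697.09
Primary income: -71.87 - 42.24 + 222.19 = 108.08
Secondary income: 147.87 - 106.79 - 24.99 = 16.09
Current account = 403.05 + 697.09 + 108.08 + 16.09 = 1224.31
(Excluded from the current account — financial account: domestic pension funds' purchases of foreign equities 383.90, acquisition of a foreign subsidiary by a resident firm (outward FDI) 436.82, foreign purchases of equities on the domestic stock exchange 444.75; capital account: acquisition of foreign patents and trademarks (non-produced assets) 45.28, capital transfers received from emigrants 44.75.)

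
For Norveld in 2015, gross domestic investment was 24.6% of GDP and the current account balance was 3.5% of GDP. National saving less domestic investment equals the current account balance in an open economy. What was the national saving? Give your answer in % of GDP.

S = I + CA = 24.6 + 3.5 = 28.1

28.1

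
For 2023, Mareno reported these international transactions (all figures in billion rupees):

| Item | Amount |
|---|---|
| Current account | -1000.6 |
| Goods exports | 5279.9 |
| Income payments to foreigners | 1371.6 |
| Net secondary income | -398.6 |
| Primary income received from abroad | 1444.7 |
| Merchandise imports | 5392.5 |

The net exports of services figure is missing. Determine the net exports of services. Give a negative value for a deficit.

Current account = goods balance + services balance + net primary income + net secondary income
Sum of the known components = -438.1
Net exports of services = CA - (known components) = -1000.6 - (-438.1) = -562.5

-562.5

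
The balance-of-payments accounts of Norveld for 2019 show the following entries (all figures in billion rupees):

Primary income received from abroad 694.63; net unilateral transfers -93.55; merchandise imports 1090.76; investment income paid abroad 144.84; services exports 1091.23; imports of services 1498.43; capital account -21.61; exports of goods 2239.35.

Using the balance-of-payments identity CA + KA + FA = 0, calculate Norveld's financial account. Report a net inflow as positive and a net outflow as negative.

-1176.02

Goods balance = 2239.35 - 1090.76 = 1148.59
Services balance = 1091.23 - 1498.43 = -407.20
Trade balance (goods + services) = 1148.59 + (-407.20) = 741.39
Net primary income = 694.63 - 144.84 = 549.79
Net secondary income = -93.55
Current account = 741.39 + 549.79 + (-93.55) = 1197.63
Financial account = -(1197.63 + (-21.61)) = -1176.02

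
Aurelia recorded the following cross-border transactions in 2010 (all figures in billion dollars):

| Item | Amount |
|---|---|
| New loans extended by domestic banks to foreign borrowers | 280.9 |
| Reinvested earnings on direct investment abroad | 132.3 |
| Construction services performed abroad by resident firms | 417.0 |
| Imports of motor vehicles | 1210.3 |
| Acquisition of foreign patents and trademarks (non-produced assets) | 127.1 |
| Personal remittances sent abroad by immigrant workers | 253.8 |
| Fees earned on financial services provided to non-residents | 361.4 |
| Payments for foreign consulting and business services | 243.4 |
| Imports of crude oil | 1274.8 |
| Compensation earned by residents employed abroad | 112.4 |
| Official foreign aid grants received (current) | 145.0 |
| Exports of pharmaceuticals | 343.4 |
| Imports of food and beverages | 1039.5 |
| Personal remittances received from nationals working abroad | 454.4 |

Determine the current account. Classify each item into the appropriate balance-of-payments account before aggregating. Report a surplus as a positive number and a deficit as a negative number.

-2055.9

Goods: 343.4 - 1039.5 - 1274.8 - 1210.3 = -3181.2
Services: 417.0 + 361.4 - 243.4 = 535.0
Primary income: 112.4 + 132.3 = 244.7
Secondary income: 145.0 + 454.4 - 253.8 = 345.6
Current account = (-3181.2) + 535.0 + 244.7 + 345.6 = -2055.9
(Excluded from the current account — financial account: new loans extended by domestic banks to foreign borrowers 280.9; capital account: acquisition of foreign patents and trademarks (non-produced assets) 127.1.)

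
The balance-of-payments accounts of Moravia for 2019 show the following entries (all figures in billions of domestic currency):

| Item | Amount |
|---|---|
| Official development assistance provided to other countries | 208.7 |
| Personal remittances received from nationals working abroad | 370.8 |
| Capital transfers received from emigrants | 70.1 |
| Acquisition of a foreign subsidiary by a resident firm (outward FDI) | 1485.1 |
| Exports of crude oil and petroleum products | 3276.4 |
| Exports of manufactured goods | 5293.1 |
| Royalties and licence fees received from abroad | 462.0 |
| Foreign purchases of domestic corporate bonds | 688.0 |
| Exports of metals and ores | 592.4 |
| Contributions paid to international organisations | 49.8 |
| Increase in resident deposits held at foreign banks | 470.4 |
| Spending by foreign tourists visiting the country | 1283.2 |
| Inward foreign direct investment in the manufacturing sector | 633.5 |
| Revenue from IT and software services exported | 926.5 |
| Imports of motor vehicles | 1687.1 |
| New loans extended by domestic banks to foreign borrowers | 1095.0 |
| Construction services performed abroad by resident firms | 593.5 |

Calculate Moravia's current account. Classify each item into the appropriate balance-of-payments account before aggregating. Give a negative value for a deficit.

Goods: 592.4 + 5293.1 + 3276.4 - 1687.1 = 7474.8
Services: 1283.2 + 462.0 + 926.5 + 593.5 = 3265.2
Secondary income: 370.8 - 208.7 - 49.8 = 112.3
Current account = 7474.8 + 3265.2 + 112.3 = 10852.3
(Excluded from the current account — capital account: capital transfers received from emigrants 70.1; financial account: acquisition of a foreign subsidiary by a resident firm (outward FDI) 1485.1, foreign purchases of domestic corporate bonds 688.0, increase in resident deposits held at foreign banks 470.4, inward foreign direct investment in the manufacturing sector 633.5, new loans extended by domestic banks to foreign borrowers 1095.0.)

10852.3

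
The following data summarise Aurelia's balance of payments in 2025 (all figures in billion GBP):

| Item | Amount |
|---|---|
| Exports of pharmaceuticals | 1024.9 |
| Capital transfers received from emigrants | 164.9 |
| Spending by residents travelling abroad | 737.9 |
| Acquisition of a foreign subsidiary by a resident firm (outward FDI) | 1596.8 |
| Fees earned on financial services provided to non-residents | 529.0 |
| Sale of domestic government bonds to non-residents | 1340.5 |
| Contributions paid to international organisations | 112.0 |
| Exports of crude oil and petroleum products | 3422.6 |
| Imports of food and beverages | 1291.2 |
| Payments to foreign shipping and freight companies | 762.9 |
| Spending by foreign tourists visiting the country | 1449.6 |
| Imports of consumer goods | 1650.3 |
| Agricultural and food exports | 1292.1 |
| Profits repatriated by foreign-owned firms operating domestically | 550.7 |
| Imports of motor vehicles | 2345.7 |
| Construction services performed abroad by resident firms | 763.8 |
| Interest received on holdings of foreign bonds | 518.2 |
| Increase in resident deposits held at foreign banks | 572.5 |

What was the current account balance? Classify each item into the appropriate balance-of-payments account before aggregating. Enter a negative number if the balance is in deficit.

1549.5

Goods: 1024.9 - 1291.2 - 1650.3 + 3422.6 - 2345.7 + 1292.1 = 452.4
Services: 1449.6 - 737.9 + 529.0 + 763.8 - 762.9 = 1241.6
Primary income: -550.7 + 518.2 = -32.5
Secondary income: -112.0
Current account = 452.4 + 1241.6 + (-32.5) + (-112.0) = 1549.5
(Excluded from the current account — capital account: capital transfers received from emigrants 164.9; financial account: acquisition of a foreign subsidiary by a resident firm (outward FDI) 1596.8, sale of domestic government bonds to non-residents 1340.5, increase in resident deposits held at foreign banks 572.5.)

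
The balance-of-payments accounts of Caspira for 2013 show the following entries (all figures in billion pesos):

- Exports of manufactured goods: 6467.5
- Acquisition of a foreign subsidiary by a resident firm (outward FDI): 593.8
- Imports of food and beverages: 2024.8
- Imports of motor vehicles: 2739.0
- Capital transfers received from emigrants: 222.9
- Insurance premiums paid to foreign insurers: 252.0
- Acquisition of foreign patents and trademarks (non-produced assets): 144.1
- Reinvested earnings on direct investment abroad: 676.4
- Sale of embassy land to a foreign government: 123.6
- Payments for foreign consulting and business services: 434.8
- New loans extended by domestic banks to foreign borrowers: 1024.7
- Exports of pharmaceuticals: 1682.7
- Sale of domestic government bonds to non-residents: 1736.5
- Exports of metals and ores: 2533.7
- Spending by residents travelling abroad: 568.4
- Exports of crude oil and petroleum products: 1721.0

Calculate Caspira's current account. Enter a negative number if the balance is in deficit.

Goods: 2533.7 - 2024.8 - 2739.0 + 1721.0 + 6467.5 + 1682.7 = 7641.1
Services: -568.4 - 252.0 - 434.8 = -1255.2
Primary income: 676.4
Current account = 7641.1 + (-1255.2) + 676.4 = 7062.3
(Excluded from the current account — financial account: acquisition of a foreign subsidiary by a resident firm (outward FDI) 593.8, new loans extended by domestic banks to foreign borrowers 1024.7, sale of domestic government bonds to non-residents 1736.5; capital account: capital transfers received from emigrants 222.9, acquisition of foreign patents and trademarks (non-produced assets) 144.1, sale of embassy land to a foreign government 123.6.)

7062.3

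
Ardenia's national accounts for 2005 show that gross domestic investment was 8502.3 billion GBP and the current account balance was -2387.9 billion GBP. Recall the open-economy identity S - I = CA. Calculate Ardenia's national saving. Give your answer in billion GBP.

6114.4

S - I = CA (net lending to the rest of the world).
S = I + CA = 8502.3 + (-2387.9) = 6114.4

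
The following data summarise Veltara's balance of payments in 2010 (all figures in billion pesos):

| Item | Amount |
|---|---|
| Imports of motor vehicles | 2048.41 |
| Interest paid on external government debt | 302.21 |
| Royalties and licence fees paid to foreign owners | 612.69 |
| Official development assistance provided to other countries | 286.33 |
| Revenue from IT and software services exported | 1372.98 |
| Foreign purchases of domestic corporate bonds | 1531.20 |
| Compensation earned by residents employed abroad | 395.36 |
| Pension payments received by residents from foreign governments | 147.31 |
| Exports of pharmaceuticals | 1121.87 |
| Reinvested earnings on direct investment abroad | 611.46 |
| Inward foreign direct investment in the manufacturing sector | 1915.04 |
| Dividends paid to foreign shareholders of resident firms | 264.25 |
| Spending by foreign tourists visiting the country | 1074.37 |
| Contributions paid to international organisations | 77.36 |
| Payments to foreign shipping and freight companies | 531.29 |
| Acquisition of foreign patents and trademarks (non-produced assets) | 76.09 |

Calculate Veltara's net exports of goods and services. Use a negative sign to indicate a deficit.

376.83

Goods: -2048.41 + 1121.87 = -926.54
Services: 1074.37 - 531.29 + 1372.98 - 612.69 = 1303.37
Trade balance = -926.54 + 1303.37 = 376.83
(Excluded from the trade balance — primary income: interest paid on external government debt 302.21, compensation earned by residents employed abroad 395.36, reinvested earnings on direct investment abroad 611.46, dividends paid to foreign shareholders of resident firms 264.25; secondary income: official development assistance provided to other countries 286.33, pension payments received by residents from foreign governments 147.31, contributions paid to international organisations 77.36; financial account: foreign purchases of domestic corporate bonds 1531.20, inward foreign direct investment in the manufacturing sector 1915.04; capital account: acquisition of foreign patents and trademarks (non-produced assets) 76.09.)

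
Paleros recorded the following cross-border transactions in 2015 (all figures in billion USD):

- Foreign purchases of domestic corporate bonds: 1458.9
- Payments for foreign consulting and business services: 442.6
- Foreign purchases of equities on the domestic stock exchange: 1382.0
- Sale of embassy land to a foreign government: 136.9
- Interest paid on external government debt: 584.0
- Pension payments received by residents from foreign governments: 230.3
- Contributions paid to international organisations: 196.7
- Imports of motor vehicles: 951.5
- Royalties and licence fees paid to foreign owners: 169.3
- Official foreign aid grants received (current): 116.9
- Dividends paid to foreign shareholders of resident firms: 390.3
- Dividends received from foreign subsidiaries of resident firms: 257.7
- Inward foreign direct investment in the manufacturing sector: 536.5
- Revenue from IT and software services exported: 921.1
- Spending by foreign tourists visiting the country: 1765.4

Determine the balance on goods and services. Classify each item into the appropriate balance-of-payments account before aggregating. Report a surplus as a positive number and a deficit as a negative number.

Goods: -951.5
Services: 921.1 - 442.6 - 169.3 + 1765.4 = 2074.6
Trade balance = -951.5 + 2074.6 = 1123.1
(Excluded from the trade balance — financial account: foreign purchases of domestic corporate bonds 1458.9, foreign purchases of equities on the domestic stock exchange 1382.0, inward foreign direct investment in the manufacturing sector 536.5; capital account: sale of embassy land to a foreign government 136.9; primary income: interest paid on external government debt 584.0, dividends paid to foreign shareholders of resident firms 390.3, dividends received from foreign subsidiaries of resident firms 257.7; secondary income: pension payments received by residents from foreign governments 230.3, contributions paid to international organisations 196.7, official foreign aid grants received (current) 116.9.)

1123.1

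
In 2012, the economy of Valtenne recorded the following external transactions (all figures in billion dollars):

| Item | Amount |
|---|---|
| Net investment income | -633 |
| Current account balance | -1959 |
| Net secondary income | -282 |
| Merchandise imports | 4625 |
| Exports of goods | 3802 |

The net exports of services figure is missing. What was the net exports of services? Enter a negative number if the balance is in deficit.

Current account = goods balance + services balance + net primary income + net secondary income
Sum of the known components = -1738
Net exports of services = CA - (known components) = -1959 - (-1738) = -221

-221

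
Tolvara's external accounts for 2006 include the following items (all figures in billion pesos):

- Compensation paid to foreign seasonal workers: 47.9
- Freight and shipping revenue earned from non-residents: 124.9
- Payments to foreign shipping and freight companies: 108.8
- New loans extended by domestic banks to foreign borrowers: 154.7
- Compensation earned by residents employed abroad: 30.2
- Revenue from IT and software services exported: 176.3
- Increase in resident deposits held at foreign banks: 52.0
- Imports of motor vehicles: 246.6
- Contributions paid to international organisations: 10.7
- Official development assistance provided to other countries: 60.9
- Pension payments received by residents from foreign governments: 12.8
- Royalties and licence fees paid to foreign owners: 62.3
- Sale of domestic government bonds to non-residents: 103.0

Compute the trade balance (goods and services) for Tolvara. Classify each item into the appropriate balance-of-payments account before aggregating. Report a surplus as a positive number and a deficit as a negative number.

Goods: -246.6
Services: -62.3 + 176.3 - 108.8 + 124.9 = 130.1
Trade balance = -246.6 + 130.1 = -116.5
(Excluded from the trade balance — primary income: compensation paid to foreign seasonal workers 47.9, compensation earned by residents employed abroad 30.2; financial account: new loans extended by domestic banks to foreign borrowers 154.7, increase in resident deposits held at foreign banks 52.0, sale of domestic government bonds to non-residents 103.0; secondary income: contributions paid to international organisations 10.7, official development assistance provided to other countries 60.9, pension payments received by residents from foreign governments 12.8.)

-116.5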